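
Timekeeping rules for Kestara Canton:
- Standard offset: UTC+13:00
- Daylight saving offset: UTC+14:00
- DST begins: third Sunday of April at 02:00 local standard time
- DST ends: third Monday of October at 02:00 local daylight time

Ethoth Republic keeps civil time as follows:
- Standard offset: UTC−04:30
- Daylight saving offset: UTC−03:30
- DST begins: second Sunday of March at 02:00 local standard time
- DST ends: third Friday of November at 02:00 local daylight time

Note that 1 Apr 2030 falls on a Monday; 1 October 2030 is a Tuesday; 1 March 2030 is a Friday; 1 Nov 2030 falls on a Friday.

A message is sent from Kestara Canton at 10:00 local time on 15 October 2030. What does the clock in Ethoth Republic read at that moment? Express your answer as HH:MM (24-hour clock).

16:30

1 April 2030 is a Monday, so the first Sunday is April 7 and the third is April 21.
1 October 2030 is a Tuesday, so the first Monday is October 7 and the third is October 21.
15 October 2030 falls between 21 April and 21 October, so daylight saving is in effect and Kestara Canton is at UTC+14:00.
10:00 Kestara Canton − 14h = 20:00 UTC (rolling into the previous day, 14 October 2030).
1 March 2030 is a Friday, so the first Sunday is March 3 and the second is March 10.
1 November 2030 is a Friday, so the first Friday is November 1 and the third is November 15.
At the standard offset (UTC−04:30), 20:00 UTC − 4h30m = 15:30 Ethoth Republic standard time.
Daylight saving runs 10 March – 15 November; the standard-time date in Ethoth Republic, 14 October 2030, is inside that window, so Ethoth Republic is at UTC−03:30.
20:00 UTC − 3h30m = 16:30 Ethoth Republic.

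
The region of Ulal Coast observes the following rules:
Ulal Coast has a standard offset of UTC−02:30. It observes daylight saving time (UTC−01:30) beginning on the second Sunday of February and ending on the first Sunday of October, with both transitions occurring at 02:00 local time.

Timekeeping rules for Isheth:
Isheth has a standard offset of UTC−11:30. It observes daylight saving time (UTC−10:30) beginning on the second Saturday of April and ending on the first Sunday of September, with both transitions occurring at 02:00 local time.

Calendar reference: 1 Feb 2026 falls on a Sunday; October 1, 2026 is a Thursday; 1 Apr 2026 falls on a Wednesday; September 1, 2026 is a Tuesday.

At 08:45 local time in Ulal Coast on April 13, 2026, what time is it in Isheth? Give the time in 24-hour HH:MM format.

1 February 2026 is a Sunday, so the first Sunday is February 1 and the second is February 8.
1 October 2026 is a Thursday, so the first Sunday is October 4.
April 13, 2026 lies within the daylight-saving period (8 February – 4 October), so Ulal Coast is on daylight time, UTC−01:30.
08:45 Ulal Coast + 1h30m = 10:15 UTC.
1 April 2026 is a Wednesday, so the first Saturday is April 4 and the second is April 11.
1 September 2026 is a Tuesday, so the first Sunday is September 6.
At the standard offset (UTC−11:30), 10:15 UTC − 11h30m = 22:45 Isheth standard time (rolling into the previous day, 12 April 2026).
The standard-time date in Isheth, April 12, 2026, falls between 11 April and 6 September, so daylight saving is in effect and Isheth is at UTC−10:30.
10:15 UTC − 10h30m = 23:45 Isheth (rolling into the previous day, 12 April 2026).

23:45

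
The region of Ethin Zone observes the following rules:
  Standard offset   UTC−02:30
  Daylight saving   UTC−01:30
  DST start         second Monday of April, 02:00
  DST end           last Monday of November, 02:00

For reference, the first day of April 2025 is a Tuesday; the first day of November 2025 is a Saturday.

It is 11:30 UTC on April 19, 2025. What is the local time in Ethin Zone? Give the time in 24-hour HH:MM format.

1 April 2025 is a Tuesday, so the first Monday is April 7 and the second is April 14.
1 November 2025 is a Saturday, so Mondays fall on 3, 10, 17, 24; the last is November 24.
At the standard offset (UTC−02:30), 11:30 UTC − 2h30m = 09:00 Ethin Zone standard time.
The standard-time date in Ethin Zone, April 19, 2025, falls between 14 April and 24 November, so daylight saving is in effect and Ethin Zone is at UTC−01:30.
11:30 UTC − 1h30m = 10:00 local.

10:00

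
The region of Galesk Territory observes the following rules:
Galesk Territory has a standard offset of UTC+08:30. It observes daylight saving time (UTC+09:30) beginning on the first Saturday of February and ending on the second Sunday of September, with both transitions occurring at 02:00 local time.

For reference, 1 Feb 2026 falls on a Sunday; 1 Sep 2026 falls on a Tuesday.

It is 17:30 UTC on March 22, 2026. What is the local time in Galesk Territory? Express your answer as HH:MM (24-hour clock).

03:00

1 February 2026 is a Sunday, so the first Saturday is February 7.
1 September 2026 is a Tuesday, so the first Sunday is September 6 and the second is September 13.
At the standard offset (UTC+08:30), 17:30 UTC + 8h30m = 02:00 Galesk Territory standard time (rolling into the next day, 23 March 2026).
The standard-time date in Galesk Territory, March 23, 2026, falls between 7 February and 13 September, so daylight saving is in effect and Galesk Territory is at UTC+09:30.
17:30 UTC + 9h30m = 03:00 local (rolling into the next day, 23 March 2026).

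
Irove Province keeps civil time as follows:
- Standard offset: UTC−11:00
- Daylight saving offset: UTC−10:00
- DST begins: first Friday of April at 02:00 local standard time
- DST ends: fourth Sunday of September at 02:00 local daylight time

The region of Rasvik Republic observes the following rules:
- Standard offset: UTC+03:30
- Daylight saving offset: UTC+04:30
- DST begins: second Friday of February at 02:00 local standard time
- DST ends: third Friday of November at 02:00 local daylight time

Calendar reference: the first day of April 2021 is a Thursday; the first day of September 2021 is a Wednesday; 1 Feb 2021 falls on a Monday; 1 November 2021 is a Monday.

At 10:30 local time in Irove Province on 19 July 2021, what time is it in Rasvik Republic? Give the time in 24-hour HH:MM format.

1 April 2021 is a Thursday, so the first Friday is April 2.
1 September 2021 is a Wednesday, so the first Sunday is September 5 and the fourth is September 26.
19 July 2021 lies within the daylight-saving period (2 April – 26 September), so Irove Province is on daylight time, UTC−10:00.
10:30 Irove Province + 10h = 20:30 UTC.
1 February 2021 is a Monday, so the first Friday is February 5 and the second is February 12.
1 November 2021 is a Monday, so the first Friday is November 5 and the third is November 19.
At the standard offset (UTC+03:30), 20:30 UTC + 3h30m = 00:00 Rasvik Republic standard time (rolling into the next day, 20 July 2021).
Daylight saving runs 12 February – 19 November; the standard-time date in Rasvik Republic, 20 July 2021, is inside that window, so Rasvik Republic is at UTC+04:30.
20:30 UTC + 4h30m = 01:00 Rasvik Republic (rolling into the next day, 20 July 2021).

01:00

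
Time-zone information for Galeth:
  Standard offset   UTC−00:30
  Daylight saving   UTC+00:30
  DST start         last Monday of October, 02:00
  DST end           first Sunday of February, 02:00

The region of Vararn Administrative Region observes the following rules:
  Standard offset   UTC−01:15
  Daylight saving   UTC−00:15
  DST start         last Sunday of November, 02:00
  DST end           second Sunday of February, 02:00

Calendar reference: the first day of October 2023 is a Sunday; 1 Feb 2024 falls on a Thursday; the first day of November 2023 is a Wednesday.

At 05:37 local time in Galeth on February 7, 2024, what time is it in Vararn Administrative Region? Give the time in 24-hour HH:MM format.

05:52

1 October 2023 is a Sunday, so Mondays fall on 2, 9, 16, 23, 30; the last is October 30.
1 February 2024 is a Thursday, so the first Sunday is February 4.
February 7, 2024 is outside the daylight-saving period (30 October 2023 – 4 February 2024), so Galeth is on standard time, UTC−00:30.
05:37 Galeth + 0h30m = 06:07 UTC.
1 November 2023 is a Wednesday, so Sundays fall on 5, 12, 19, 26; the last is November 26.
1 February 2024 is a Thursday, so the first Sunday is February 4 and the second is February 11.
At the standard offset (UTC−01:15), 06:07 UTC − 1h15m = 04:52 Vararn Administrative Region standard time.
The standard-time date in Vararn Administrative Region, February 7, 2024, falls between 26 November 2023 and 11 February 2024, so daylight saving is in effect and Vararn Administrative Region is at UTC−00:15.
06:07 UTC − 0h15m = 05:52 Vararn Administrative Region.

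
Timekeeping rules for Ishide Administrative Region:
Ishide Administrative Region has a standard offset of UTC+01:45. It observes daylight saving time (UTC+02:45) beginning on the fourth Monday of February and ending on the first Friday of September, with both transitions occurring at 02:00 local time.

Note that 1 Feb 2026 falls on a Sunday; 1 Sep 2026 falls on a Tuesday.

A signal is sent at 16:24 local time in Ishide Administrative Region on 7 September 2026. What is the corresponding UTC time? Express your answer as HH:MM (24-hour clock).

1 February 2026 is a Sunday, so the first Monday is February 2 and the fourth is February 23.
1 September 2026 is a Tuesday, so the first Friday is September 4.
7 September 2026 is outside the daylight-saving period (23 February – 4 September), so Ishide Administrative Region is on standard time, UTC+01:45.
16:24 local − 1h45m = 14:39 UTC.

14:39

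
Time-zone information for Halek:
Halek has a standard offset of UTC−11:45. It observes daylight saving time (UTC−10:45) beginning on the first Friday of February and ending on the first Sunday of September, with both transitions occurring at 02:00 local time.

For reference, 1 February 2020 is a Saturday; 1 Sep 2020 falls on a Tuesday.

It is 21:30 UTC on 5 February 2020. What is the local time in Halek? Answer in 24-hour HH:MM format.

09:45

1 February 2020 is a Saturday, so the first Friday is February 7.
1 September 2020 is a Tuesday, so the first Sunday is September 6.
At the standard offset (UTC−11:45), 21:30 UTC − 11h45m = 09:45 Halek standard time.
The standard-time date in Halek, 5 February 2020, does not fall between 7 February and 6 September, so daylight saving is not in effect and Halek is at UTC−11:45.
21:30 UTC − 11h45m = 09:45 local.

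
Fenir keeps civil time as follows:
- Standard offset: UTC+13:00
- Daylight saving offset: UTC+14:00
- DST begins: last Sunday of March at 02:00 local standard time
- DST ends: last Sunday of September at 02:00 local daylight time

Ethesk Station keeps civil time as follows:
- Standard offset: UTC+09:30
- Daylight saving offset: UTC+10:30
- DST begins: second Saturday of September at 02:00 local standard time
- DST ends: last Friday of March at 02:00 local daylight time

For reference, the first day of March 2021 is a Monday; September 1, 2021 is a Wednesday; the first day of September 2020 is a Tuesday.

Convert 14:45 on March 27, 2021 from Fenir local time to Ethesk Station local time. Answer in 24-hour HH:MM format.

11:15

1 March 2021 is a Monday, so Sundays fall on 7, 14, 21, 28; the last is March 28.
1 September 2021 is a Wednesday, so Sundays fall on 5, 12, 19, 26; the last is September 26.
March 27, 2021 does not fall between 28 March and 26 September, so daylight saving is not in effect and Fenir is at UTC+13:00.
14:45 Fenir − 13h = 01:45 UTC.
1 September 2020 is a Tuesday, so the first Saturday is September 5 and the second is September 12.
1 March 2021 is a Monday, so Fridays fall on 5, 12, 19, 26; the last is March 26.
At the standard offset (UTC+09:30), 01:45 UTC + 9h30m = 11:15 Ethesk Station standard time.
The standard-time date in Ethesk Station, March 27, 2021, does not fall between 12 September 2020 and 26 March 2021, so daylight saving is not in effect and Ethesk Station is at UTC+09:30.
01:45 UTC + 9h30m = 11:15 Ethesk Station.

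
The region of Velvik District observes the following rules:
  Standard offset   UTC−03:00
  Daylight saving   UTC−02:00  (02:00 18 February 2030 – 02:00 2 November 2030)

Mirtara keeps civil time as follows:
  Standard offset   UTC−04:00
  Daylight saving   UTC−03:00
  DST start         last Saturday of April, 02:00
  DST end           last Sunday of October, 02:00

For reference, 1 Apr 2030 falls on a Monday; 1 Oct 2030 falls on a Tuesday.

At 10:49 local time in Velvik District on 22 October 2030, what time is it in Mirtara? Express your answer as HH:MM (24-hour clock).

09:49

22 October 2030 lies within the daylight-saving period (18 February – 2 November), so Velvik District is on daylight time, UTC−02:00.
10:49 Velvik District + 2h = 12:49 UTC.
1 April 2030 is a Monday, so Saturdays fall on 6, 13, 20, 27; the last is April 27.
1 October 2030 is a Tuesday, so Sundays fall on 6, 13, 20, 27; the last is October 27.
At the standard offset (UTC−04:00), 12:49 UTC − 4h = 08:49 Mirtara standard time.
The standard-time date in Mirtara, 22 October 2030, lies within the daylight-saving period (27 April – 27 October), so Mirtara is on daylight time, UTC−03:00.
12:49 UTC − 3h = 09:49 Mirtara.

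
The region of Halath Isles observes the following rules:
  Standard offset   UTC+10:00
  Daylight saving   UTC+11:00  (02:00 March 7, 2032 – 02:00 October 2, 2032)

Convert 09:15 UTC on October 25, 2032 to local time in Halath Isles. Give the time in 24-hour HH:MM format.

19:15

At the standard offset (UTC+10:00), 09:15 UTC + 10h = 19:15 Halath Isles standard time.
The standard-time date in Halath Isles, October 25, 2032, does not fall between 7 March and 2 October, so daylight saving is not in effect and Halath Isles is at UTC+10:00.
09:15 UTC + 10h = 19:15 local.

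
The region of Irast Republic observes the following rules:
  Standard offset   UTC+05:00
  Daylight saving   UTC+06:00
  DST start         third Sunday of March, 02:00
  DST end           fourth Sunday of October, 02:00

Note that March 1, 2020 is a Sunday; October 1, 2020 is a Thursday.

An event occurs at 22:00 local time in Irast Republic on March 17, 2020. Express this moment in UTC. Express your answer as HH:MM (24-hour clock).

1 March 2020 is a Sunday, so the first Sunday is March 1 and the third is March 15.
1 October 2020 is a Thursday, so the first Sunday is October 4 and the fourth is October 25.
March 17, 2020 lies within the daylight-saving period (15 March – 25 October), so Irast Republic is on daylight time, UTC+06:00.
22:00 local − 6h = 16:00 UTC.

16:00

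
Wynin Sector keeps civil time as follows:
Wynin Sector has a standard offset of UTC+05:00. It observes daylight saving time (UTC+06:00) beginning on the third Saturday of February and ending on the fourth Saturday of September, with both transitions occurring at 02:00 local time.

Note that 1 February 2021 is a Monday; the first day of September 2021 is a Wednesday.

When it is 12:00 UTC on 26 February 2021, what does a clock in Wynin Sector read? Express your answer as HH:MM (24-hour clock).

18:00

1 February 2021 is a Monday, so the first Saturday is February 6 and the third is February 20.
1 September 2021 is a Wednesday, so the first Saturday is September 4 and the fourth is September 25.
At the standard offset (UTC+05:00), 12:00 UTC + 5h = 17:00 Wynin Sector standard time.
Daylight saving runs 20 February – 25 September; the standard-time date in Wynin Sector, 26 February 2021, is inside that window, so Wynin Sector is at UTC+06:00.
12:00 UTC + 6h = 18:00 local.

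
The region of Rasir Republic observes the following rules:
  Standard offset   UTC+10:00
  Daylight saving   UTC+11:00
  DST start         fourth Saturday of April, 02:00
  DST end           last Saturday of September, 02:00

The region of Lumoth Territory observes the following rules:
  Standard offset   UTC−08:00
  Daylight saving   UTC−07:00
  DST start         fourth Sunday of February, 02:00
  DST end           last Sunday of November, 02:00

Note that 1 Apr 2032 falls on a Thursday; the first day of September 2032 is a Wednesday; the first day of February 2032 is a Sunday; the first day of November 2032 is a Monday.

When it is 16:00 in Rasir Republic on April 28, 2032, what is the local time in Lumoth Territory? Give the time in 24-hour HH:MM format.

1 April 2032 is a Thursday, so the first Saturday is April 3 and the fourth is April 24.
1 September 2032 is a Wednesday, so Saturdays fall on 4, 11, 18, 25; the last is September 25.
April 28, 2032 lies within the daylight-saving period (24 April – 25 September), so Rasir Republic is on daylight time, UTC+11:00.
16:00 Rasir Republic − 11h = 05:00 UTC.
1 February 2032 is a Sunday, so the first Sunday is February 1 and the fourth is February 22.
1 November 2032 is a Monday, so Sundays fall on 7, 14, 21, 28; the last is November 28.
At the standard offset (UTC−08:00), 05:00 UTC − 8h = 21:00 Lumoth Territory standard time (rolling into the previous day, 27 April 2032).
Daylight saving runs 22 February – 28 November; the standard-time date in Lumoth Territory, April 27, 2032, is inside that window, so Lumoth Territory is at UTC−07:00.
05:00 UTC − 7h = 22:00 Lumoth Territory (rolling into the previous day, 27 April 2032).

22:00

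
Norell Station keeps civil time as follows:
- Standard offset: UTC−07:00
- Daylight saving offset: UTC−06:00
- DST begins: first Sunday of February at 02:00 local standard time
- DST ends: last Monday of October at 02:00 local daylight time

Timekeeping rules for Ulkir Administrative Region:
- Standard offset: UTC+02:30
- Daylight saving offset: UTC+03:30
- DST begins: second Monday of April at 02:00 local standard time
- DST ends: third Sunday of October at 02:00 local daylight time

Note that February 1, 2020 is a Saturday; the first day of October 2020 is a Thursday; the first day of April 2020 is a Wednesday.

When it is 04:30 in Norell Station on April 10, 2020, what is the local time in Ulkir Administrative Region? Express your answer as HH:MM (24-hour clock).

1 February 2020 is a Saturday, so the first Sunday is February 2.
1 October 2020 is a Thursday, so Mondays fall on 5, 12, 19, 26; the last is October 26.
April 10, 2020 lies within the daylight-saving period (2 February – 26 October), so Norell Station is on daylight time, UTC−06:00.
04:30 Norell Station + 6h = 10:30 UTC.
1 April 2020 is a Wednesday, so the first Monday is April 6 and the second is April 13.
1 October 2020 is a Thursday, so the first Sunday is October 4 and the third is October 18.
At the standard offset (UTC+02:30), 10:30 UTC + 2h30m = 13:00 Ulkir Administrative Region standard time.
The standard-time date in Ulkir Administrative Region, April 10, 2020, does not fall between 13 April and 18 October, so daylight saving is not in effect and Ulkir Administrative Region is at UTC+02:30.
10:30 UTC + 2h30m = 13:00 Ulkir Administrative Region.

13:00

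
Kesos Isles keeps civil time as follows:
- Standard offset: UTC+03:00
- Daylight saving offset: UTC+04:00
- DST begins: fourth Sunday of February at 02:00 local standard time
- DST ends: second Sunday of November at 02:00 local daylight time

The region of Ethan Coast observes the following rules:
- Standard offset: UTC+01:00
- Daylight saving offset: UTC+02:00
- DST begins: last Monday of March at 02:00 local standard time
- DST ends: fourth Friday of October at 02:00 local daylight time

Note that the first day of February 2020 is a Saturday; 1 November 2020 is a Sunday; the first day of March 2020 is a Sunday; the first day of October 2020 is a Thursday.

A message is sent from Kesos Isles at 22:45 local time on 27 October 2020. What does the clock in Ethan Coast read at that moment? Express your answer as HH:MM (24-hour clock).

19:45

1 February 2020 is a Saturday, so the first Sunday is February 2 and the fourth is February 23.
1 November 2020 is a Sunday, so the first Sunday is November 1 and the second is November 8.
27 October 2020 lies within the daylight-saving period (23 February – 8 November), so Kesos Isles is on daylight time, UTC+04:00.
22:45 Kesos Isles − 4h = 18:45 UTC.
1 March 2020 is a Sunday, so Mondays fall on 2, 9, 16, 23, 30; the last is March 30.
1 October 2020 is a Thursday, so the first Friday is October 2 and the fourth is October 23.
At the standard offset (UTC+01:00), 18:45 UTC + 1h = 19:45 Ethan Coast standard time.
Daylight saving runs 30 March – 23 October; the standard-time date in Ethan Coast, 27 October 2020, is outside that window, so Ethan Coast is on standard time at UTC+01:00.
18:45 UTC + 1h = 19:45 Ethan Coast.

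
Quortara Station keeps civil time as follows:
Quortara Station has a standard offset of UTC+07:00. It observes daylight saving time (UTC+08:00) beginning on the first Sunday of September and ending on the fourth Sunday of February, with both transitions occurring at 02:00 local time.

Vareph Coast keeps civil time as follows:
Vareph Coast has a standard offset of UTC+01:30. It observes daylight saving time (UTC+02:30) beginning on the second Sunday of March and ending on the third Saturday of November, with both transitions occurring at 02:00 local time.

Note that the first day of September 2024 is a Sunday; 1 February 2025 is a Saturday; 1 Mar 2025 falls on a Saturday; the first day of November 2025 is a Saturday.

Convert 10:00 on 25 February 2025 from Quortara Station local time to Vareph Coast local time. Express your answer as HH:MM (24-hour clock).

1 September 2024 is a Sunday, so the first Sunday is September 1.
1 February 2025 is a Saturday, so the first Sunday is February 2 and the fourth is February 23.
25 February 2025 does not fall between 1 September 2024 and 23 February 2025, so daylight saving is not in effect and Quortara Station is at UTC+07:00.
10:00 Quortara Station − 7h = 03:00 UTC.
1 March 2025 is a Saturday, so the first Sunday is March 2 and the second is March 9.
1 November 2025 is a Saturday, so the first Saturday is November 1 and the third is November 15.
At the standard offset (UTC+01:30), 03:00 UTC + 1h30m = 04:30 Vareph Coast standard time.
The standard-time date in Vareph Coast, 25 February 2025, is outside the daylight-saving period (9 March – 15 November), so Vareph Coast is on standard time, UTC+01:30.
03:00 UTC + 1h30m = 04:30 Vareph Coast.

04:30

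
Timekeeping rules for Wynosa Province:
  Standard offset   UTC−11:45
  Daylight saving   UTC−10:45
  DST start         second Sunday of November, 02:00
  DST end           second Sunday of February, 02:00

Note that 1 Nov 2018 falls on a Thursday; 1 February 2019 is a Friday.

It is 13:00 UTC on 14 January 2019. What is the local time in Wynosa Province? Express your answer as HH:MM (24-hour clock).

1 November 2018 is a Thursday, so the first Sunday is November 4 and the second is November 11.
1 February 2019 is a Friday, so the first Sunday is February 3 and the second is February 10.
At the standard offset (UTC−11:45), 13:00 UTC − 11h45m = 01:15 Wynosa Province standard time.
Daylight saving runs 11 November 2018 – 10 February 2019; the standard-time date in Wynosa Province, 14 January 2019, is inside that window, so Wynosa Province is at UTC−10:45.
13:00 UTC − 10h45m = 02:15 local.

02:15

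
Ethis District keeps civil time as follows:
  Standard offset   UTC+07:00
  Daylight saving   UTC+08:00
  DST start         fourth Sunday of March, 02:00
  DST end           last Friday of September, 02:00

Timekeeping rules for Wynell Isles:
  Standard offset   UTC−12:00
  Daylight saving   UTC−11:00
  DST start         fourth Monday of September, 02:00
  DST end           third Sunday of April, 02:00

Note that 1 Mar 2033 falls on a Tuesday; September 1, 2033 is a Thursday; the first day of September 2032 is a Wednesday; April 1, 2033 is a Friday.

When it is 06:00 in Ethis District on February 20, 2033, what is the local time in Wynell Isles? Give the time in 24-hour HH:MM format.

12:00

1 March 2033 is a Tuesday, so the first Sunday is March 6 and the fourth is March 27.
1 September 2033 is a Thursday, so Fridays fall on 2, 9, 16, 23, 30; the last is September 30.
February 20, 2033 does not fall between 27 March and 30 September, so daylight saving is not in effect and Ethis District is at UTC+07:00.
06:00 Ethis District − 7h = 23:00 UTC (rolling into the previous day, 19 February 2033).
1 September 2032 is a Wednesday, so the first Monday is September 6 and the fourth is September 27.
1 April 2033 is a Friday, so the first Sunday is April 3 and the third is April 17.
At the standard offset (UTC−12:00), 23:00 UTC − 12h = 11:00 Wynell Isles standard time.
Daylight saving runs 27 September 2032 – 17 April 2033; the standard-time date in Wynell Isles, February 19, 2033, is inside that window, so Wynell Isles is at UTC−11:00.
23:00 UTC − 11h = 12:00 Wynell Isles.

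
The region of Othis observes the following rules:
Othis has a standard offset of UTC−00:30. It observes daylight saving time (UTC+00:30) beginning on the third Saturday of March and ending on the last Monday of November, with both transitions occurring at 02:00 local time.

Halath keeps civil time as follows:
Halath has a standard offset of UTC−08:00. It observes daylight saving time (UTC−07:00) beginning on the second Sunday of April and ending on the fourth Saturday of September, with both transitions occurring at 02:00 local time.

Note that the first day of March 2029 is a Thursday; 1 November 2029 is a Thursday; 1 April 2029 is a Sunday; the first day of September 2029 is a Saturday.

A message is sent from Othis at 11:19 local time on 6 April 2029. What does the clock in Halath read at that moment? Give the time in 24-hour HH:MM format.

02:49

1 March 2029 is a Thursday, so the first Saturday is March 3 and the third is March 17.
1 November 2029 is a Thursday, so Mondays fall on 5, 12, 19, 26; the last is November 26.
6 April 2029 falls between 17 March and 26 November, so daylight saving is in effect and Othis is at UTC+00:30.
11:19 Othis − 0h30m = 10:49 UTC.
1 April 2029 is a Sunday, so the first Sunday is April 1 and the second is April 8.
1 September 2029 is a Saturday, so the first Saturday is September 1 and the fourth is September 22.
At the standard offset (UTC−08:00), 10:49 UTC − 8h = 02:49 Halath standard time.
Daylight saving runs 8 April – 22 September; the standard-time date in Halath, 6 April 2029, is outside that window, so Halath is on standard time at UTC−08:00.
10:49 UTC − 8h = 02:49 Halath.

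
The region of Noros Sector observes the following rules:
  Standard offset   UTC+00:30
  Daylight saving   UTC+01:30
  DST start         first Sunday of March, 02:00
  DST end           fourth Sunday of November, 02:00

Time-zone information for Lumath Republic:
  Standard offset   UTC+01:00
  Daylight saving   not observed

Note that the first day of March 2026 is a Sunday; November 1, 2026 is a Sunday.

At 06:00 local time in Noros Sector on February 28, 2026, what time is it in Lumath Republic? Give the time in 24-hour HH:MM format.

06:30

1 March 2026 is a Sunday, so the first Sunday is March 1.
1 November 2026 is a Sunday, so the first Sunday is November 1 and the fourth is November 22.
Daylight saving runs 1 March – 22 November; February 28, 2026 is outside that window, so Noros Sector is on standard time at UTC+00:30.
06:00 Noros Sector − 0h30m = 05:30 UTC.
Lumath Republic has no daylight saving, so its offset is UTC+01:00 year-round.
05:30 UTC + 1h = 06:30 Lumath Republic.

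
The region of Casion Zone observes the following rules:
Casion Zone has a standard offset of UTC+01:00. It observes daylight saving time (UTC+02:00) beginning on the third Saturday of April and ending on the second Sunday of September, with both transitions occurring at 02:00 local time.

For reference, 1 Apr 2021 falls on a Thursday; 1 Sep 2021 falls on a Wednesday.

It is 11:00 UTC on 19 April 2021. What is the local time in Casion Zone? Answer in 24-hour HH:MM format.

13:00

1 April 2021 is a Thursday, so the first Saturday is April 3 and the third is April 17.
1 September 2021 is a Wednesday, so the first Sunday is September 5 and the second is September 12.
At the standard offset (UTC+01:00), 11:00 UTC + 1h = 12:00 Casion Zone standard time.
The standard-time date in Casion Zone, 19 April 2021, falls between 17 April and 12 September, so daylight saving is in effect and Casion Zone is at UTC+02:00.
11:00 UTC + 2h = 13:00 local.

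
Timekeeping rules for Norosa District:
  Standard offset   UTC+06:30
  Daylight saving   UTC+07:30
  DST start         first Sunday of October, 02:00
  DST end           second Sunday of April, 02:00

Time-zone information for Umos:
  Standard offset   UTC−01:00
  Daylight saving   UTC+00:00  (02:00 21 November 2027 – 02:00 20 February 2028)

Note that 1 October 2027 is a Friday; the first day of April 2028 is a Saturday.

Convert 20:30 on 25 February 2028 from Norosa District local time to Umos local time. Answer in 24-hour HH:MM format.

12:00

1 October 2027 is a Friday, so the first Sunday is October 3.
1 April 2028 is a Saturday, so the first Sunday is April 2 and the second is April 9.
25 February 2028 falls between 3 October 2027 and 9 April 2028, so daylight saving is in effect and Norosa District is at UTC+07:30.
20:30 Norosa District − 7h30m = 13:00 UTC.
At the standard offset (UTC−01:00), 13:00 UTC − 1h = 12:00 Umos standard time.
Daylight saving runs 21 November 2027 – 20 February 2028; the standard-time date in Umos, 25 February 2028, is outside that window, so Umos is on standard time at UTC−01:00.
13:00 UTC − 1h = 12:00 Umos.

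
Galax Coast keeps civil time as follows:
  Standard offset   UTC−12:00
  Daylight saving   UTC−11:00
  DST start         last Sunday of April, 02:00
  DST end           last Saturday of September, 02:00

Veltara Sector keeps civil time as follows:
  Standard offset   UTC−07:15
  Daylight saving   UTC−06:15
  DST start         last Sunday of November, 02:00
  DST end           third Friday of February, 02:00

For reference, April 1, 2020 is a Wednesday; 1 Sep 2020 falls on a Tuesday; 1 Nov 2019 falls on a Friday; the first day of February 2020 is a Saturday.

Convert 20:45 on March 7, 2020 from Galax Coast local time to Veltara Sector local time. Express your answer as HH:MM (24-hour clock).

1 April 2020 is a Wednesday, so Sundays fall on 5, 12, 19, 26; the last is April 26.
1 September 2020 is a Tuesday, so Saturdays fall on 5, 12, 19, 26; the last is September 26.
March 7, 2020 does not fall between 26 April and 26 September, so daylight saving is not in effect and Galax Coast is at UTC−12:00.
20:45 Galax Coast + 12h = 08:45 UTC (rolling into the next day, 8 March 2020).
1 November 2019 is a Friday, so Sundays fall on 3, 10, 17, 24; the last is November 24.
1 February 2020 is a Saturday, so the first Friday is February 7 and the third is February 21.
At the standard offset (UTC−07:15), 08:45 UTC − 7h15m = 01:30 Veltara Sector standard time.
The standard-time date in Veltara Sector, March 8, 2020, does not fall between 24 November 2019 and 21 February 2020, so daylight saving is not in effect and Veltara Sector is at UTC−07:15.
08:45 UTC − 7h15m = 01:30 Veltara Sector.

01:30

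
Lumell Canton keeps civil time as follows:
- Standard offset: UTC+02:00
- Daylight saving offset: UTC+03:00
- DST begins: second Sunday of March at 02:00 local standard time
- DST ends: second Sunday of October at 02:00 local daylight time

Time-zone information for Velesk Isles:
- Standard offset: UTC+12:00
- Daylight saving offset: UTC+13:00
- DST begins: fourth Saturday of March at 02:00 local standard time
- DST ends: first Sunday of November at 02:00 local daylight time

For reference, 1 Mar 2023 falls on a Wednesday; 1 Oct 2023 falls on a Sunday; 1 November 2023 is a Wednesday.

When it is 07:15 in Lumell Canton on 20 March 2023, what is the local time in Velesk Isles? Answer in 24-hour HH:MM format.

16:15

1 March 2023 is a Wednesday, so the first Sunday is March 5 and the second is March 12.
1 October 2023 is a Sunday, so the first Sunday is October 1 and the second is October 8.
Daylight saving runs 12 March – 8 October; 20 March 2023 is inside that window, so Lumell Canton is at UTC+03:00.
07:15 Lumell Canton − 3h = 04:15 UTC.
1 March 2023 is a Wednesday, so the first Saturday is March 4 and the fourth is March 25.
1 November 2023 is a Wednesday, so the first Sunday is November 5.
At the standard offset (UTC+12:00), 04:15 UTC + 12h = 16:15 Velesk Isles standard time.
The standard-time date in Velesk Isles, 20 March 2023, does not fall between 25 March and 5 November, so daylight saving is not in effect and Velesk Isles is at UTC+12:00.
04:15 UTC + 12h = 16:15 Velesk Isles.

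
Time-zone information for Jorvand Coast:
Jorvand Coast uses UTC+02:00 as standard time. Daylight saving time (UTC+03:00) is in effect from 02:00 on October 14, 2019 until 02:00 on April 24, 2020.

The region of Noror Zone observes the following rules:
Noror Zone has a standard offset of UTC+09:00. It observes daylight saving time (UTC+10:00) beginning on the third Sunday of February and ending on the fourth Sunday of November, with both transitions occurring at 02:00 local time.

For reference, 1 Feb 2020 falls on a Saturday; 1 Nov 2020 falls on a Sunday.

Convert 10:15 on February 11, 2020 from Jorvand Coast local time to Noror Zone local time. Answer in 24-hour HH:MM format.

February 11, 2020 falls between 14 October 2019 and 24 April 2020, so daylight saving is in effect and Jorvand Coast is at UTC+03:00.
10:15 Jorvand Coast − 3h = 07:15 UTC.
1 February 2020 is a Saturday, so the first Sunday is February 2 and the third is February 16.
1 November 2020 is a Sunday, so the first Sunday is November 1 and the fourth is November 22.
At the standard offset (UTC+09:00), 07:15 UTC + 9h = 16:15 Noror Zone standard time.
The standard-time date in Noror Zone, February 11, 2020, does not fall between 16 February and 22 November, so daylight saving is not in effect and Noror Zone is at UTC+09:00.
07:15 UTC + 9h = 16:15 Noror Zone.

16:15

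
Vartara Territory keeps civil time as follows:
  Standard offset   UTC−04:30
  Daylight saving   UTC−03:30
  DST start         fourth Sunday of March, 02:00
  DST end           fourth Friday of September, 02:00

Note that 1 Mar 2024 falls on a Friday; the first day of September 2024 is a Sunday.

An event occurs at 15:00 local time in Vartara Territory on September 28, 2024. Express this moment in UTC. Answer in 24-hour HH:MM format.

19:30

1 March 2024 is a Friday, so the first Sunday is March 3 and the fourth is March 24.
1 September 2024 is a Sunday, so the first Friday is September 6 and the fourth is September 27.
September 28, 2024 is outside the daylight-saving period (24 March – 27 September), so Vartara Territory is on standard time, UTC−04:30.
15:00 local + 4h30m = 19:30 UTC.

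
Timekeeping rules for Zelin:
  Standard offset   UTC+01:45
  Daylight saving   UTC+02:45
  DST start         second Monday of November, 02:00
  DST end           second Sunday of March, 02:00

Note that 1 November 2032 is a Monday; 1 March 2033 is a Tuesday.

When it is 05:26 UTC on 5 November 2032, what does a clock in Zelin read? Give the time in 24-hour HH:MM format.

1 November 2032 is a Monday, so the first Monday is November 1 and the second is November 8.
1 March 2033 is a Tuesday, so the first Sunday is March 6 and the second is March 13.
At the standard offset (UTC+01:45), 05:26 UTC + 1h45m = 07:11 Zelin standard time.
The standard-time date in Zelin, 5 November 2032, is outside the daylight-saving period (8 November 2032 – 13 March 2033), so Zelin is on standard time, UTC+01:45.
05:26 UTC + 1h45m = 07:11 local.

07:11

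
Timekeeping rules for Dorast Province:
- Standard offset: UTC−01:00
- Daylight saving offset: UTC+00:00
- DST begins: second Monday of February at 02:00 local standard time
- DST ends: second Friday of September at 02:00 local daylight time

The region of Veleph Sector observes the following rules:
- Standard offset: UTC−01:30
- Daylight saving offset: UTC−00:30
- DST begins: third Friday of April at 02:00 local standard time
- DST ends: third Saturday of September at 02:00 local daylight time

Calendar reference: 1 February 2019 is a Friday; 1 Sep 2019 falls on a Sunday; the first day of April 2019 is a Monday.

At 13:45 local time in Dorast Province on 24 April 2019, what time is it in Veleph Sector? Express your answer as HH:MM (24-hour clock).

13:15

1 February 2019 is a Friday, so the first Monday is February 4 and the second is February 11.
1 September 2019 is a Sunday, so the first Friday is September 6 and the second is September 13.
Daylight saving runs 11 February – 13 September; 24 April 2019 is inside that window, so Dorast Province is at UTC+00:00.
13:45 Dorast Province − 0h = 13:45 UTC.
1 April 2019 is a Monday, so the first Friday is April 5 and the third is April 19.
1 September 2019 is a Sunday, so the first Saturday is September 7 and the third is September 21.
At the standard offset (UTC−01:30), 13:45 UTC − 1h30m = 12:15 Veleph Sector standard time.
Daylight saving runs 19 April – 21 September; the standard-time date in Veleph Sector, 24 April 2019, is inside that window, so Veleph Sector is at UTC−00:30.
13:45 UTC − 0h30m = 13:15 Veleph Sector.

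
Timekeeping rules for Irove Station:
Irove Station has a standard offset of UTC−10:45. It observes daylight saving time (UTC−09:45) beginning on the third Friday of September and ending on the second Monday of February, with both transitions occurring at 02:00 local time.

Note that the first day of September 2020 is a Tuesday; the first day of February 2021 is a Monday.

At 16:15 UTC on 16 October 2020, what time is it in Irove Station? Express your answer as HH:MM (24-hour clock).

06:30

1 September 2020 is a Tuesday, so the first Friday is September 4 and the third is September 18.
1 February 2021 is a Monday, so the first Monday is February 1 and the second is February 8.
At the standard offset (UTC−10:45), 16:15 UTC − 10h45m = 05:30 Irove Station standard time.
The standard-time date in Irove Station, 16 October 2020, falls between 18 September 2020 and 8 February 2021, so daylight saving is in effect and Irove Station is at UTC−09:45.
16:15 UTC − 9h45m = 06:30 local.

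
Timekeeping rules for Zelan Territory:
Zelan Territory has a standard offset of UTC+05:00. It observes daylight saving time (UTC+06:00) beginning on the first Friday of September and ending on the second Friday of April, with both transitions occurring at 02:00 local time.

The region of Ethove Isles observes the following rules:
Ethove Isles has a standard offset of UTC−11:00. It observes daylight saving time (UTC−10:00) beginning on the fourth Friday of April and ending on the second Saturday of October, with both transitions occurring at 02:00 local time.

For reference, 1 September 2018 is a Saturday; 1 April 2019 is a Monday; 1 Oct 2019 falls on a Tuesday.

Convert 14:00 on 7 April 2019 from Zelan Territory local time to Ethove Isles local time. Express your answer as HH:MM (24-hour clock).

1 September 2018 is a Saturday, so the first Friday is September 7.
1 April 2019 is a Monday, so the first Friday is April 5 and the second is April 12.
7 April 2019 falls between 7 September 2018 and 12 April 2019, so daylight saving is in effect and Zelan Territory is at UTC+06:00.
14:00 Zelan Territory − 6h = 08:00 UTC.
1 April 2019 is a Monday, so the first Friday is April 5 and the fourth is April 26.
1 October 2019 is a Tuesday, so the first Saturday is October 5 and the second is October 12.
At the standard offset (UTC−11:00), 08:00 UTC − 11h = 21:00 Ethove Isles standard time (rolling into the previous day, 6 April 2019).
The standard-time date in Ethove Isles, 6 April 2019, does not fall between 26 April and 12 October, so daylight saving is not in effect and Ethove Isles is at UTC−11:00.
08:00 UTC − 11h = 21:00 Ethove Isles (rolling into the previous day, 6 April 2019).

21:00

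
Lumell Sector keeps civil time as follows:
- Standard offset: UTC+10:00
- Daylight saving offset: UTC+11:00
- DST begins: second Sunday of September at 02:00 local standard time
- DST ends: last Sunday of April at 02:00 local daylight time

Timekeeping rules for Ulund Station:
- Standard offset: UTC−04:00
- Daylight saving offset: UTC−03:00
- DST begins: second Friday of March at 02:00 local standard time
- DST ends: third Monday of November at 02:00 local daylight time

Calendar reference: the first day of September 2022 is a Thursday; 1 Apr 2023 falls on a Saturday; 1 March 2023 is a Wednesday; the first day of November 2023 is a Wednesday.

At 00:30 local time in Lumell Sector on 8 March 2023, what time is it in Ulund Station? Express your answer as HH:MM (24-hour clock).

09:30

1 September 2022 is a Thursday, so the first Sunday is September 4 and the second is September 11.
1 April 2023 is a Saturday, so Sundays fall on 2, 9, 16, 23, 30; the last is April 30.
8 March 2023 falls between 11 September 2022 and 30 April 2023, so daylight saving is in effect and Lumell Sector is at UTC+11:00.
00:30 Lumell Sector − 11h = 13:30 UTC (rolling into the previous day, 7 March 2023).
1 March 2023 is a Wednesday, so the first Friday is March 3 and the second is March 10.
1 November 2023 is a Wednesday, so the first Monday is November 6 and the third is November 20.
At the standard offset (UTC−04:00), 13:30 UTC − 4h = 09:30 Ulund Station standard time.
The standard-time date in Ulund Station, 7 March 2023, is outside the daylight-saving period (10 March – 20 November), so Ulund Station is on standard time, UTC−04:00.
13:30 UTC − 4h = 09:30 Ulund Station.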